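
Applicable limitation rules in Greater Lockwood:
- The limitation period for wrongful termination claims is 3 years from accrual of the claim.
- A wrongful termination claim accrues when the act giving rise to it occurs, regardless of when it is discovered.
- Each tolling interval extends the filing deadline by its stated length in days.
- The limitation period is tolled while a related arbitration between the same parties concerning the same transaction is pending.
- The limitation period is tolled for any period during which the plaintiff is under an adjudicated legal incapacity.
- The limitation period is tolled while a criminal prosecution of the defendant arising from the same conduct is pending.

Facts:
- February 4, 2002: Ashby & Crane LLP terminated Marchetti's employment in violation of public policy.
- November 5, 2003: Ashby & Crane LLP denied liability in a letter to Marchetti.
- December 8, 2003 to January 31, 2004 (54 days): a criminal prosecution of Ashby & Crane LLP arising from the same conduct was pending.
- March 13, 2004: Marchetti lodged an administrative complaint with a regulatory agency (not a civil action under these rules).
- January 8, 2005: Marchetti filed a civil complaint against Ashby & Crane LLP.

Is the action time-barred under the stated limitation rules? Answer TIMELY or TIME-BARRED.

The claim accrued on February 4, 2002, the date of the act.
Adding the 3 years base period to February 4, 2002 gives a deadline of February 4, 2005, before any tolling.
Because the pending criminal prosecution ran from December 8, 2003 to January 31, 2004, the deadline is extended by 54 days to March 30, 2005.
The other events in the timeline have no effect on the limitation period under the stated rules.
The January 8, 2005 filing precedes the March 30, 2005 deadline; the claim is timely.

TIMELY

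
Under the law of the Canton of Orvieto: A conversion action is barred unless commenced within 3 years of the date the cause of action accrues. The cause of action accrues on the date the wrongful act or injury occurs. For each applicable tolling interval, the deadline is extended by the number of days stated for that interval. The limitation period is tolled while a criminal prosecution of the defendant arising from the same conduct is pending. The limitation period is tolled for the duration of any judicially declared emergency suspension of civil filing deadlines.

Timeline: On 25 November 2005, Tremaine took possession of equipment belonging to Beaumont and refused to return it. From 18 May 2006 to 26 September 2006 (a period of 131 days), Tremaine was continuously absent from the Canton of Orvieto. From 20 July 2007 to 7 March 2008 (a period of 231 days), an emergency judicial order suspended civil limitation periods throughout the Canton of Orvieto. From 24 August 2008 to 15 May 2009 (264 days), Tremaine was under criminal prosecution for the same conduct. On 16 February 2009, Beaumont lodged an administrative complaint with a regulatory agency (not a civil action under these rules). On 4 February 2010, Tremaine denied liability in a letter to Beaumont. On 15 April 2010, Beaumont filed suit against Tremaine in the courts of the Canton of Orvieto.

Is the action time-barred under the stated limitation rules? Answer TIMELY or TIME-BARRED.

The limitation period began to run on 25 November 2005.
Adding the 3 years base period to 25 November 2005 gives a deadline of 25 November 2008, before any tolling.
The period was tolled for 231 days by the emergency suspension of filing deadlines (20 July 2007 to 7 March 2008), pushing the deadline to 14 July 2009.
The period was tolled for 264 days by the pending criminal prosecution (24 August 2008 to 15 May 2009), pushing the deadline to 4 April 2010.
No stated provision tolls the period for the defendant's absence, so the interval from 18 May 2006 to 26 September 2006 has no effect on the deadline.
Nothing else in the chronology tolls or restarts the period.
Beaumont filed on 15 April 2010, after the 4 April 2010 deadline, so the action is time-barred.

TIME-BARRED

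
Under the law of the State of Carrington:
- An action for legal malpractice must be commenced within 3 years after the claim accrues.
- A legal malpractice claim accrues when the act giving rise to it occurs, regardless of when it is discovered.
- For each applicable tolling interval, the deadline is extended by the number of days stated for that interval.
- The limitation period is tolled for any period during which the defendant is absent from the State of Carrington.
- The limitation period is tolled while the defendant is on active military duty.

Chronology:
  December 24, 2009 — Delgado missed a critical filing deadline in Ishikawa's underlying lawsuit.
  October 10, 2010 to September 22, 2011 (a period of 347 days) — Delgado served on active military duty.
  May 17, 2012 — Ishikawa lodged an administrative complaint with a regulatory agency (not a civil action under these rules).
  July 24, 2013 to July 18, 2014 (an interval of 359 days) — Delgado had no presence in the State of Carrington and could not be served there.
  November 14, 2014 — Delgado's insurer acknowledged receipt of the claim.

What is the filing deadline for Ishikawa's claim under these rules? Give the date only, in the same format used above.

November 30, 2014

The claim accrued on December 24, 2009, the date of the act.
The untolled deadline — 3 years after December 24, 2009 — is December 24, 2012.
The defendant's active military service from October 10, 2010 to September 22, 2011 tolled the period for 347 days, extending the deadline to December 6, 2013.
The defendant's absence from the jurisdiction from July 24, 2013 to July 18, 2014 tolled the period for 359 days, extending the deadline to November 30, 2014.
None of the other events listed affects the running of the period under the stated rules.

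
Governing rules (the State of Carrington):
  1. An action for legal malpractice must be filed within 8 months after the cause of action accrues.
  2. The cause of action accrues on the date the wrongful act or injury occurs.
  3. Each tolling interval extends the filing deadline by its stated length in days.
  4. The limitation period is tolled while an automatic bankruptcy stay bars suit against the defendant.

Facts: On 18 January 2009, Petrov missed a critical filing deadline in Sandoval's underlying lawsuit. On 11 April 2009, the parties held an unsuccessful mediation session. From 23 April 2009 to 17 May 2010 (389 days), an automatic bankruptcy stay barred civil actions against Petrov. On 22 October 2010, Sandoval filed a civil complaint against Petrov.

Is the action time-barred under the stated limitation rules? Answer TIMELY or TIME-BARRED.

TIME-BARRED

The claim accrued on 18 January 2009, when the wrongful act occurred.
The untolled deadline — 8 months after 18 January 2009 — is 18 September 2009.
The period was tolled for 389 days by the automatic bankruptcy stay (23 April 2009 to 17 May 2010), pushing the deadline to 12 October 2010.
The other events in the timeline have no effect on the limitation period under the stated rules.
Sandoval filed on 22 October 2010, after the 12 October 2010 deadline, so the action is time-barred.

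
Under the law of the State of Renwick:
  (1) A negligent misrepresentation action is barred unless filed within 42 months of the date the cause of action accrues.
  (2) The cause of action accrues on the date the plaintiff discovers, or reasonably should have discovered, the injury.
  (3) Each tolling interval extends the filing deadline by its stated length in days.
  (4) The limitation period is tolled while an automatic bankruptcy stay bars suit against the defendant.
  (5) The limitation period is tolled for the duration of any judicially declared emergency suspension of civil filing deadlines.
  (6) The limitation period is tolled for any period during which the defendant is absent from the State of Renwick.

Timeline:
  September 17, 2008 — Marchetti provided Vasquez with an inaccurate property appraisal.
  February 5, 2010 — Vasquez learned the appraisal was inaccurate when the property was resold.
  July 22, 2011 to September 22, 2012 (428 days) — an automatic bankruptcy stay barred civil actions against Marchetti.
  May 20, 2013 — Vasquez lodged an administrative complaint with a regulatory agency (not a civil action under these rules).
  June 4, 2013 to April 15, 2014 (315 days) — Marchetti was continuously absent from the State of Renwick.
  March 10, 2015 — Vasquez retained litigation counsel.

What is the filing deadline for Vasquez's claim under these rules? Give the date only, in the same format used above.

August 18, 2015

The claim did not accrue until Vasquez discovered the injury on February 5, 2010; the September 17, 2008 act date does not start the clock under the stated rule.
Adding the 42 months base period to February 5, 2010 gives a deadline of August 5, 2013, before any tolling.
Because the automatic bankruptcy stay ran from July 22, 2011 to September 22, 2012, the deadline is extended by 428 days to October 7, 2014.
The defendant's absence from the jurisdiction from June 4, 2013 to April 15, 2014 tolled the period for 315 days, extending the deadline to August 18, 2015.
None of the other events listed affects the running of the period under the stated rules.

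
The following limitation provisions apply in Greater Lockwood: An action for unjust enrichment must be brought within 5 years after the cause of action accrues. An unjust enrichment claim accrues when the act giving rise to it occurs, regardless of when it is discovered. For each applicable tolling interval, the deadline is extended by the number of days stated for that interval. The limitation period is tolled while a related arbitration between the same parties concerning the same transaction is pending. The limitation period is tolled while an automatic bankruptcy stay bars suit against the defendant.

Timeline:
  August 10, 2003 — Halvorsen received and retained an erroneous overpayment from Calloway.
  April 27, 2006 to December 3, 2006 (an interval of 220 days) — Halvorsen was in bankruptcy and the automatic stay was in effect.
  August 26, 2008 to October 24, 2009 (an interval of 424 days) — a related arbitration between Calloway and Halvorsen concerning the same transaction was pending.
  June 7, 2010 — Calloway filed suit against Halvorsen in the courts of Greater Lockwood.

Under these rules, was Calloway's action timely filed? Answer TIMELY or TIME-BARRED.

The limitation period began to run on August 10, 2003.
Adding the 5 years base period to August 10, 2003 gives a deadline of August 10, 2008, before any tolling.
The automatic bankruptcy stay from April 27, 2006 to December 3, 2006 tolled the period for 220 days, extending the deadline to March 18, 2009.
Because the pending related arbitration ran from August 26, 2008 to October 24, 2009, the deadline is extended by 424 days to May 16, 2010.
Calloway filed on June 7, 2010, after the May 16, 2010 deadline, so the action is time-barred.

TIME-BARRED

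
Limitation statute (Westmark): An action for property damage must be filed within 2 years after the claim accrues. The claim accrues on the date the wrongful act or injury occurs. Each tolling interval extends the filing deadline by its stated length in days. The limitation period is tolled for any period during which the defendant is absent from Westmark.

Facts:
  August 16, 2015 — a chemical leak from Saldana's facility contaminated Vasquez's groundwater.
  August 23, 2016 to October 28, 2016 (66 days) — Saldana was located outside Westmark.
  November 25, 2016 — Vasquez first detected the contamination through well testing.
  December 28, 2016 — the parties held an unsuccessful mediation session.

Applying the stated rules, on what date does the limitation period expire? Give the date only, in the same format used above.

Accrual is governed by the date of the act, so the period began to run on August 16, 2015; the later discovery on November 25, 2016 is irrelevant under the stated rule.
The untolled deadline — 2 years after August 16, 2015 — is August 16, 2017.
The defendant's absence from the jurisdiction from August 23, 2016 to October 28, 2016 tolled the period for 66 days, extending the deadline to October 21, 2017.
None of the other events listed affects the running of the period under the stated rules.

October 21, 2017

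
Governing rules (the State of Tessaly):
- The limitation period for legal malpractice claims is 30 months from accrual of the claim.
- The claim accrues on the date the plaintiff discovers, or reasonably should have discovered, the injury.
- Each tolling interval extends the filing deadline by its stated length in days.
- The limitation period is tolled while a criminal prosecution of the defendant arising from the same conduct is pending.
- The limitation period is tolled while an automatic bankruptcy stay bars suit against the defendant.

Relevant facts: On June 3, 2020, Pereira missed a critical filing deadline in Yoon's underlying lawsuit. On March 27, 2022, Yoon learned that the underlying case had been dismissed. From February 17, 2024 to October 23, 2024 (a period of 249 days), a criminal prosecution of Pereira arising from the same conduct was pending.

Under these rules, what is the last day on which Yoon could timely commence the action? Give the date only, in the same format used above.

The claim did not accrue until Yoon discovered the injury on March 27, 2022; the June 3, 2020 act date does not start the clock under the stated rule.
Adding the 30 months base period to March 27, 2022 gives a deadline of September 27, 2024, before any tolling.
Because the pending criminal prosecution ran from February 17, 2024 to October 23, 2024, the deadline is extended by 249 days to June 3, 2025.

June 3, 2025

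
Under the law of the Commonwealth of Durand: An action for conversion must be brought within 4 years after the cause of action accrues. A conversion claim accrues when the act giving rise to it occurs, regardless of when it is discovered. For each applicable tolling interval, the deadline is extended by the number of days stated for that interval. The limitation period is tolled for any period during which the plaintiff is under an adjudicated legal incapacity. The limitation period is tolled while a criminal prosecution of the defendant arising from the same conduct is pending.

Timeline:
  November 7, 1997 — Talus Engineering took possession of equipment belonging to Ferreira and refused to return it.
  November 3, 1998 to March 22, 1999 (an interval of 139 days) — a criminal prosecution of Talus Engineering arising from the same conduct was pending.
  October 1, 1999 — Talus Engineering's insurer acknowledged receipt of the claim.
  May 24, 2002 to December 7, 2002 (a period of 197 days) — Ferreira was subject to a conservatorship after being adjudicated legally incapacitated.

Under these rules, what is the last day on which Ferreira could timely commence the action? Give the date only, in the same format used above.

March 26, 2002

The limitation period began to run on November 7, 1997.
Adding the 4 years base period to November 7, 1997 gives a deadline of November 7, 2001, before any tolling.
Because the pending criminal prosecution ran from November 3, 1998 to March 22, 1999, the deadline is extended by 139 days to March 26, 2002.
By the time the plaintiff's legal incapacity began on May 24, 2002, the limitation period had already expired on March 26, 2002; that interval cannot revive it.
None of the other events listed affects the running of the period under the stated rules.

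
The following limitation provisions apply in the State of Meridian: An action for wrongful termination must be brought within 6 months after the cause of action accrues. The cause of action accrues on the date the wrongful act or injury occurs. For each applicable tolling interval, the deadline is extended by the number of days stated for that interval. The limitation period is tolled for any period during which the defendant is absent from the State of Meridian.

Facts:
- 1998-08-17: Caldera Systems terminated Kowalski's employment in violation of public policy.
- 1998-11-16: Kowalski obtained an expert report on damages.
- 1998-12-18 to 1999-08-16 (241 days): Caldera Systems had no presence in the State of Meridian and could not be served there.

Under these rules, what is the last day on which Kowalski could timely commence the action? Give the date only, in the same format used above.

The claim accrued on 1998-08-17, when the wrongful act occurred.
6 months from 1998-08-17 is 1999-02-17.
The period was tolled for 241 days by the defendant's absence from the jurisdiction (1998-12-18 to 1999-08-16), pushing the deadline to 1999-10-16.
The other events in the timeline have no effect on the limitation period under the stated rules.

1999-10-16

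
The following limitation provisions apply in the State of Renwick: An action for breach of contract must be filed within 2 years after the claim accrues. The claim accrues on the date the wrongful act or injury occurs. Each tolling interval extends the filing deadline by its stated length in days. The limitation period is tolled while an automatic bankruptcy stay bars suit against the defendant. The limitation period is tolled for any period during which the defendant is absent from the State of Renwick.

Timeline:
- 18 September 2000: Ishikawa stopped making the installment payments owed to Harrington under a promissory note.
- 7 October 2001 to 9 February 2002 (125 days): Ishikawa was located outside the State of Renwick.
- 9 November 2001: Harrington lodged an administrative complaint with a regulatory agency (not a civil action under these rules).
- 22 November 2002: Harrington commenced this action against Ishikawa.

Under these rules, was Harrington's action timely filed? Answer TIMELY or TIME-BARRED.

The limitation period began to run on 18 September 2000.
The untolled deadline — 2 years after 18 September 2000 — is 18 September 2002.
Because the defendant's absence from the jurisdiction ran from 7 October 2001 to 9 February 2002, the deadline is extended by 125 days to 21 January 2003.
None of the other events listed affects the running of the period under the stated rules.
Filing on 22 November 2002 beat the 21 January 2003 deadline — the action is timely.

TIMELY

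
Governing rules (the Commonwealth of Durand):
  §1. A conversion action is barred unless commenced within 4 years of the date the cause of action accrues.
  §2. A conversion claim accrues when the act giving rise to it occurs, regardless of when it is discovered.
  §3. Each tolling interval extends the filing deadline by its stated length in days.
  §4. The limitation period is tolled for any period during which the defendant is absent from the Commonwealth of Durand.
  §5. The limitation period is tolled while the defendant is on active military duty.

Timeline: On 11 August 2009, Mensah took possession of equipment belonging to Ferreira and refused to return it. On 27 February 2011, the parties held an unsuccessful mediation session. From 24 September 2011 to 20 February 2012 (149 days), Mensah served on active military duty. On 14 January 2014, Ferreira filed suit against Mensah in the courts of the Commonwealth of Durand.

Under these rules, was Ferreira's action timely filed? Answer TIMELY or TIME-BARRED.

The cause of action accrued on 11 August 2009, the date of the act.
4 years from 11 August 2009 is 11 August 2013.
Because the defendant's active military service ran from 24 September 2011 to 20 February 2012, the deadline is extended by 149 days to 7 January 2014.
None of the other events listed affects the running of the period under the stated rules.
Filing on 14 January 2014 missed the 7 January 2014 deadline — the action is time-barred.

TIME-BARRED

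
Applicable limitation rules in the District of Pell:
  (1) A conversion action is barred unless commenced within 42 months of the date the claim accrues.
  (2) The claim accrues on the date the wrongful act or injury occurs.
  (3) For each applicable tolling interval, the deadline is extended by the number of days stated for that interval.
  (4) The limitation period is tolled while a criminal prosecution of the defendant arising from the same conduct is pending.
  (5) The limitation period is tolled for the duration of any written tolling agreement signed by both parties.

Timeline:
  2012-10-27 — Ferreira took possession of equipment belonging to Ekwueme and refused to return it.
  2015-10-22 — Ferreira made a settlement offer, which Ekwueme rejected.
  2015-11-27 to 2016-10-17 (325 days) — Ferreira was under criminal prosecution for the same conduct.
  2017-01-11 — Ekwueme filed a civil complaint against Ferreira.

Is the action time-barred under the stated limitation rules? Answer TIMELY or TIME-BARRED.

TIMELY

The limitation period began to run on 2012-10-27.
The untolled deadline — 42 months after 2012-10-27 — is 2016-04-27.
The pending criminal prosecution from 2015-11-27 to 2016-10-17 tolled the period for 325 days, extending the deadline to 2017-03-18.
Nothing else in the chronology tolls or restarts the period.
The 2017-01-11 filing precedes the 2017-03-18 deadline; the claim is timely.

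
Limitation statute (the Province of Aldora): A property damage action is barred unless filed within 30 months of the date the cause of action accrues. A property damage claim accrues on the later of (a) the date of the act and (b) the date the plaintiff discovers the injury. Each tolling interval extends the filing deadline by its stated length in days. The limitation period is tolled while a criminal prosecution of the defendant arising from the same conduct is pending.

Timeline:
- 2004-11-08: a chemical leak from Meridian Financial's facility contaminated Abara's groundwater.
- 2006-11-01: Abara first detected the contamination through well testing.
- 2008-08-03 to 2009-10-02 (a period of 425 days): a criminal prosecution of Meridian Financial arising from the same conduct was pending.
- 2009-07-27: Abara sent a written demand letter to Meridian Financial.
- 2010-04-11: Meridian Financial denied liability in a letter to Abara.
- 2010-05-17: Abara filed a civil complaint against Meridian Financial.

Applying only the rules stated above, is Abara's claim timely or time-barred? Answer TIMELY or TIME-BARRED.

TIMELY

Because discovery on 2006-11-01 post-dates the 2004-11-08 act, accrual under the later-of rule falls on 2006-11-01.
30 months from 2006-11-01 is 2009-05-01.
The pending criminal prosecution from 2008-08-03 to 2009-10-02 tolled the period for 425 days, extending the deadline to 2010-06-30.
Nothing else in the chronology tolls or restarts the period.
The 2010-05-17 filing precedes the 2010-06-30 deadline; the claim is timely.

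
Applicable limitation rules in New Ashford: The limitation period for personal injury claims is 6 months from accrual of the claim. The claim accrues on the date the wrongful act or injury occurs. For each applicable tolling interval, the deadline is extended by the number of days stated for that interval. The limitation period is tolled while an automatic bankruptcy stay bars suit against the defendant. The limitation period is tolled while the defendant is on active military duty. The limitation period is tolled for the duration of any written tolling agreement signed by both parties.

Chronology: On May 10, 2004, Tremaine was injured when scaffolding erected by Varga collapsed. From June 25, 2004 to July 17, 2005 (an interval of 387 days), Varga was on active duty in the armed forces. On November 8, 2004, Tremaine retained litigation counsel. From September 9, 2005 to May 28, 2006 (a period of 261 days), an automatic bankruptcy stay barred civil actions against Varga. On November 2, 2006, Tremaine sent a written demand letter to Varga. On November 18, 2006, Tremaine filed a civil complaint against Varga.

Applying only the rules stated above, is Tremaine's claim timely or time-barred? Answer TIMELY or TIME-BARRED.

TIME-BARRED

The claim accrued on May 10, 2004, the date of the act.
6 months from May 10, 2004 is November 10, 2004.
Because the defendant's active military service ran from June 25, 2004 to July 17, 2005, the deadline is extended by 387 days to December 2, 2005.
Because the automatic bankruptcy stay ran from September 9, 2005 to May 28, 2006, the deadline is extended by 261 days to August 20, 2006.
The other events in the timeline have no effect on the limitation period under the stated rules.
The November 18, 2006 filing falls after the August 20, 2006 deadline; the claim is time-barred.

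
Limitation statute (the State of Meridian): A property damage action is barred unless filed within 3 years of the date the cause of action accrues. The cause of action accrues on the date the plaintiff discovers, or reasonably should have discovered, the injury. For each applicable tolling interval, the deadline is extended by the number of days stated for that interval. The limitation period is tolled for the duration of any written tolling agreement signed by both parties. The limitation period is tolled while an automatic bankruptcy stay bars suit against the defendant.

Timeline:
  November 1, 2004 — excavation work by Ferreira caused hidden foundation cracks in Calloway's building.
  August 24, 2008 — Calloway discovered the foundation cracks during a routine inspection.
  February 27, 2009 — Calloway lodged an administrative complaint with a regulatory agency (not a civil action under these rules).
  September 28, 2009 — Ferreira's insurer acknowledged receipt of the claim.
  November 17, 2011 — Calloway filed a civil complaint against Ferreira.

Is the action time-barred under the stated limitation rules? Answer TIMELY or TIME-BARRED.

TIME-BARRED

Under the discovery rule, the claim accrued on August 24, 2008, when Calloway discovered the injury — not on the November 1, 2004 date of the underlying act.
Adding the 3 years base period to August 24, 2008 gives a deadline of August 24, 2011, before any tolling.
The other events in the timeline have no effect on the limitation period under the stated rules.
Calloway filed on November 17, 2011, after the August 24, 2011 deadline, so the action is time-barred.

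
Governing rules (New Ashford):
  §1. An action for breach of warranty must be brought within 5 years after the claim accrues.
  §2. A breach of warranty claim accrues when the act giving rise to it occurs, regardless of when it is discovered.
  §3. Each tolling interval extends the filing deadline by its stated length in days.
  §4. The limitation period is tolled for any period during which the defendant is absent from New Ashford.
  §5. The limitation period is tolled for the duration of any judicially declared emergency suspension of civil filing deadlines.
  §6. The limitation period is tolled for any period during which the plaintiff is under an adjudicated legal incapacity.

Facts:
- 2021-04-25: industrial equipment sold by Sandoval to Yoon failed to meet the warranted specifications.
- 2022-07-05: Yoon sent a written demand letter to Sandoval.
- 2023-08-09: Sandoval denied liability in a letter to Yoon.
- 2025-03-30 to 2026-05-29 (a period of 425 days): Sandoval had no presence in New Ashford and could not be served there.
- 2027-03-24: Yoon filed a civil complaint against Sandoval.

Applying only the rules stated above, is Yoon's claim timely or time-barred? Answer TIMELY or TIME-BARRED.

The limitation period began to run on 2021-04-25.
Adding the 5 years base period to 2021-04-25 gives a deadline of 2026-04-25, before any tolling.
Because the defendant's absence from the jurisdiction ran from 2025-03-30 to 2026-05-29, the deadline is extended by 425 days to 2027-06-24.
None of the other events listed affects the running of the period under the stated rules.
Yoon filed on 2027-03-24, before the 2027-06-24 deadline, so the action is timely.

TIMELY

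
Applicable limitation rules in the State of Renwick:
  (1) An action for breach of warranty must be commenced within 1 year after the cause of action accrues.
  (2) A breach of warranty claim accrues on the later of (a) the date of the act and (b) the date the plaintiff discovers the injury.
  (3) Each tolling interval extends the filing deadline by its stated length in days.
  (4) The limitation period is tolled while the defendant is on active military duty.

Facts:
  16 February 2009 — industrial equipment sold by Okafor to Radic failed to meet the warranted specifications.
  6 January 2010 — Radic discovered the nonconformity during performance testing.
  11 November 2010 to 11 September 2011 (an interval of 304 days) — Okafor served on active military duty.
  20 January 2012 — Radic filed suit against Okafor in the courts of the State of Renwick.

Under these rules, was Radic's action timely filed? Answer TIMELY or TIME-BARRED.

TIME-BARRED

Taking the later of the act (16 February 2009) and discovery (6 January 2010), the claim accrued on 6 January 2010.
1 year from 6 January 2010 is 6 January 2011.
The period was tolled for 304 days by the defendant's active military service (11 November 2010 to 11 September 2011), pushing the deadline to 6 November 2011.
The 20 January 2012 filing falls after the 6 November 2011 deadline; the claim is time-barred.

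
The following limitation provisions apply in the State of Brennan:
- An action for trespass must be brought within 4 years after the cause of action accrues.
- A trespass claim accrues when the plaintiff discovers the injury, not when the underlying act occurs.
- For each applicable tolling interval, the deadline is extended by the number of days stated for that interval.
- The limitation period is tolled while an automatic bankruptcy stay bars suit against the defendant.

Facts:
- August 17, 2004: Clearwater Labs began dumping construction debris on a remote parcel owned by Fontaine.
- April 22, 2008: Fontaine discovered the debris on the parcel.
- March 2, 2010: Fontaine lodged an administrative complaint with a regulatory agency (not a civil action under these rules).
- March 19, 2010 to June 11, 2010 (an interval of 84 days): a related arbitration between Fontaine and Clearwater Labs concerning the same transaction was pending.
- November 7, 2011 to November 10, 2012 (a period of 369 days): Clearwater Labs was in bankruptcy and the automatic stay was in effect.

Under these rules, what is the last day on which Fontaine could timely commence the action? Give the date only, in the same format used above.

The claim did not accrue until Fontaine discovered the injury on April 22, 2008; the August 17, 2004 act date does not start the clock under the stated rule.
The untolled deadline — 4 years after April 22, 2008 — is April 22, 2012.
Because the automatic bankruptcy stay ran from November 7, 2011 to November 10, 2012, the deadline is extended by 369 days to April 26, 2013.
Although a pending arbitration ran from March 19, 2010 to June 11, 2010, the stated rules do not make that a tolling event, so it is disregarded.
None of the other events listed affects the running of the period under the stated rules.

April 26, 2013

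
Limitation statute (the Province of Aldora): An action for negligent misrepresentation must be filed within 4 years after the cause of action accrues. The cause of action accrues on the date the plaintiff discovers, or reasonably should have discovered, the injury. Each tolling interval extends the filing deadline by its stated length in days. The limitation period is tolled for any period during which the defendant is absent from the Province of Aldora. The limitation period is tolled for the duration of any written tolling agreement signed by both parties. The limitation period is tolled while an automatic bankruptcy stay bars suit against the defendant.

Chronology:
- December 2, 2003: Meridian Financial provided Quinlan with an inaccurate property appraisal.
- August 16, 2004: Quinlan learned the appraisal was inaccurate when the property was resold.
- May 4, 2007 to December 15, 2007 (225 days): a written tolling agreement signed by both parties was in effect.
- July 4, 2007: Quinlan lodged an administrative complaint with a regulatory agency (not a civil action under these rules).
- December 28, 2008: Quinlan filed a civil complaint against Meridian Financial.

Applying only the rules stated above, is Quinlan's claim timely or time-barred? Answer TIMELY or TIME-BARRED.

The claim did not accrue until Quinlan discovered the injury on August 16, 2004; the December 2, 2003 act date does not start the clock under the stated rule.
4 years from August 16, 2004 is August 16, 2008.
The written tolling agreement from May 4, 2007 to December 15, 2007 tolled the period for 225 days, extending the deadline to March 29, 2009.
None of the other events listed affects the running of the period under the stated rules.
The December 28, 2008 filing precedes the March 29, 2009 deadline; the claim is timely.

TIMELY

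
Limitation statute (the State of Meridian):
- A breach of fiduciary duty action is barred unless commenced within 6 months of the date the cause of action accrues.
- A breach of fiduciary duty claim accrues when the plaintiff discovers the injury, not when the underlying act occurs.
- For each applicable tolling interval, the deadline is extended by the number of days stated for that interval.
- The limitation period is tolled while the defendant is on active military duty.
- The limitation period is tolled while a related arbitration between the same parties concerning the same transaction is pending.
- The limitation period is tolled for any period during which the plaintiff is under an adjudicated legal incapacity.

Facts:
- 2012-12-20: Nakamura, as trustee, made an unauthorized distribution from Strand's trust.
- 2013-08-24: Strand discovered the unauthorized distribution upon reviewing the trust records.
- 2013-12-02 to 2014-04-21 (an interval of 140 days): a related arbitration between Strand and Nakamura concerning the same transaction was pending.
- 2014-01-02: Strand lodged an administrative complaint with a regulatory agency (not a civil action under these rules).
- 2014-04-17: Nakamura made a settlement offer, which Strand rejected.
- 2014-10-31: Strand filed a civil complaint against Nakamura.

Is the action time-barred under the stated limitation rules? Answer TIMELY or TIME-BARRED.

The claim did not accrue until Strand discovered the injury on 2013-08-24; the 2012-12-20 act date does not start the clock under the stated rule.
The untolled deadline — 6 months after 2013-08-24 — is 2014-02-24.
The pending related arbitration from 2013-12-02 to 2014-04-21 tolled the period for 140 days, extending the deadline to 2014-07-14.
None of the other events listed affects the running of the period under the stated rules.
Filing on 2014-10-31 missed the 2014-07-14 deadline — the action is time-barred.

TIME-BARRED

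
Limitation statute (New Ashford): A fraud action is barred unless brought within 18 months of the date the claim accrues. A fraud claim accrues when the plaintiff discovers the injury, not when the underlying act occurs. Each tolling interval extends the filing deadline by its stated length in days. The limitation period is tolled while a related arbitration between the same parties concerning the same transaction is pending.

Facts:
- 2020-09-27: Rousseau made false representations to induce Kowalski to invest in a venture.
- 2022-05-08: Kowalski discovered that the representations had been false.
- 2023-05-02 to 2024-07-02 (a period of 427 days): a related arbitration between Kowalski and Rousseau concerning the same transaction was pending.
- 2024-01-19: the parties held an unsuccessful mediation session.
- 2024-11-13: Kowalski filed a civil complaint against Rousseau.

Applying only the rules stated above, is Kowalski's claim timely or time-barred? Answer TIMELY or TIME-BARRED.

TIMELY

The claim did not accrue until Kowalski discovered the injury on 2022-05-08; the 2020-09-27 act date does not start the clock under the stated rule.
The untolled deadline — 18 months after 2022-05-08 — is 2023-11-08.
The pending related arbitration from 2023-05-02 to 2024-07-02 tolled the period for 427 days, extending the deadline to 2025-01-08.
Nothing else in the chronology tolls or restarts the period.
Kowalski filed on 2024-11-13, before the 2025-01-08 deadline, so the action is timely.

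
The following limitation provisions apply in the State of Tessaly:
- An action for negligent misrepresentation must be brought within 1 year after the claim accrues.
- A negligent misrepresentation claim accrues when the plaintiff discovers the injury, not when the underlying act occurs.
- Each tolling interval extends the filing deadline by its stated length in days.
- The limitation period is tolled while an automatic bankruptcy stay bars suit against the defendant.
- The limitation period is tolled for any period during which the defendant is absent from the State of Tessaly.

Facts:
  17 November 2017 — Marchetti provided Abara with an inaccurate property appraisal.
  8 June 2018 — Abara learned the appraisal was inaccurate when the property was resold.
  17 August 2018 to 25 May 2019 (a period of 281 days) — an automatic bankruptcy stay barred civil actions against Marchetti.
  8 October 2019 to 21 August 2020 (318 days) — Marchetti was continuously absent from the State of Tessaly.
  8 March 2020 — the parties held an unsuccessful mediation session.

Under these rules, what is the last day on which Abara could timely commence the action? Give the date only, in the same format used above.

Under the discovery rule, the claim accrued on 8 June 2018, when Abara discovered the injury — not on the 17 November 2017 date of the underlying act.
1 year from 8 June 2018 is 8 June 2019.
The period was tolled for 281 days by the automatic bankruptcy stay (17 August 2018 to 25 May 2019), pushing the deadline to 15 March 2020.
Because the defendant's absence from the jurisdiction ran from 8 October 2019 to 21 August 2020, the deadline is extended by 318 days to 27 January 2021.
Nothing else in the chronology tolls or restarts the period.

27 January 2021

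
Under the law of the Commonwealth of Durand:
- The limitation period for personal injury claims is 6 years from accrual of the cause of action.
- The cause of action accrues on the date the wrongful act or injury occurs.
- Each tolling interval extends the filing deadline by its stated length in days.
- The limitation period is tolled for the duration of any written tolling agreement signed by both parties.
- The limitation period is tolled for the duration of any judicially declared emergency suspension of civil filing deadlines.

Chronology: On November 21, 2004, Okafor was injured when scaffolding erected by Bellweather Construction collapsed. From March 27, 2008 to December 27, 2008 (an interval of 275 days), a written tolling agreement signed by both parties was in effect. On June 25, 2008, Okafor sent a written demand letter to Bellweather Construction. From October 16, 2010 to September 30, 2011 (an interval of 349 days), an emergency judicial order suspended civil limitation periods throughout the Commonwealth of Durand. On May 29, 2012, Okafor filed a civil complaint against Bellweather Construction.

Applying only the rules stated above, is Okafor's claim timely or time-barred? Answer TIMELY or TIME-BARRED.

The claim accrued on November 21, 2004, when the wrongful act occurred.
Adding the 6 years base period to November 21, 2004 gives a deadline of November 21, 2010, before any tolling.
The period was tolled for 275 days by the written tolling agreement (March 27, 2008 to December 27, 2008), pushing the deadline to August 23, 2011.
Because the emergency suspension of filing deadlines ran from October 16, 2010 to September 30, 2011, the deadline is extended by 349 days to August 6, 2012.
Nothing else in the chronology tolls or restarts the period.
Filing on May 29, 2012 beat the August 6, 2012 deadline — the action is timely.

TIMELY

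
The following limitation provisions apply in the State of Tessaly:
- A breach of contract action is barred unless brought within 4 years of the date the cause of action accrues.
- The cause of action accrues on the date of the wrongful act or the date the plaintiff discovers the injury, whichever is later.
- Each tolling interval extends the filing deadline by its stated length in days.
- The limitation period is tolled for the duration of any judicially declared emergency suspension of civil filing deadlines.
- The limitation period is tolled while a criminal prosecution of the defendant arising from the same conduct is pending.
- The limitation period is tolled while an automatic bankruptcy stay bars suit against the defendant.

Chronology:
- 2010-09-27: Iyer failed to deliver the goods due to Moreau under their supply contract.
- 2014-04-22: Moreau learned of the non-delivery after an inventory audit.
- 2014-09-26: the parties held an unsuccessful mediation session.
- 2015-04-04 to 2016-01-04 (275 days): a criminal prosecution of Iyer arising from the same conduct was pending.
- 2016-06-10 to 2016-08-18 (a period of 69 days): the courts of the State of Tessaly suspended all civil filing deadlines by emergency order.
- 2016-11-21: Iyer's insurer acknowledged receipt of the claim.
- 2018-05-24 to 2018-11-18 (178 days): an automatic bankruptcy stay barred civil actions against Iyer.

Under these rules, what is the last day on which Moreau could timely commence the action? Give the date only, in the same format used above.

2019-09-26

Because discovery on 2014-04-22 post-dates the 2010-09-27 act, accrual under the later-of rule falls on 2014-04-22.
4 years from 2014-04-22 is 2018-04-22.
The pending criminal prosecution from 2015-04-04 to 2016-01-04 tolled the period for 275 days, extending the deadline to 2019-01-22.
The emergency suspension of filing deadlines from 2016-06-10 to 2016-08-18 tolled the period for 69 days, extending the deadline to 2019-04-01.
The period was tolled for 178 days by the automatic bankruptcy stay (2018-05-24 to 2018-11-18), pushing the deadline to 2019-09-26.
The other events in the timeline have no effect on the limitation period under the stated rules.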